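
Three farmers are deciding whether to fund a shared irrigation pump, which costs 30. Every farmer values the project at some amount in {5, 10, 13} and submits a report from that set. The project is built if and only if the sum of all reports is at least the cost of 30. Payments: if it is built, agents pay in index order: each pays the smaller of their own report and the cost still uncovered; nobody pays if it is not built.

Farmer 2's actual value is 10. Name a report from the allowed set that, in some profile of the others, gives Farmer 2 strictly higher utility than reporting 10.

5

Suppose Farmer 1 reports 13 and Farmer 3 reports 13.
Report 10: project built, pays 10, utility 10 - 10 = 0.
Report 5: project built, pays 5, utility 10 - 5 = 5.
So reporting 5 beats truth here (5 > 0).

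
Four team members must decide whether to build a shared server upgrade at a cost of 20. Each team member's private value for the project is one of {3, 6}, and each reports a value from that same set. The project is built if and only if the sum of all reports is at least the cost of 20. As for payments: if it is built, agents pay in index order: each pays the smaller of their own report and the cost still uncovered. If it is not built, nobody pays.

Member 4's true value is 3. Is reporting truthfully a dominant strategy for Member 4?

Yes

Check each profile of the others' reports and compare truth against every alternative report.
Others report (3, 6, 6): truth gives 0, best alternative gives -2.
Others report (6, 3, 6): truth gives 0, best alternative gives -2.
Others report (6, 6, 3): truth gives 0, best alternative gives -2.
Others report (6, 6, 6): truth gives 1, best alternative gives 1.
Others report (3, 3, 3): truth gives 0, best alternative gives 0.
Others report (3, 3, 6): truth gives 0, best alternative gives 0.
(Remaining 2 profiles checked similarly; truth is weakly best in each.)
In every case the truthful report is at least as good as any alternative, so it is a dominant strategy.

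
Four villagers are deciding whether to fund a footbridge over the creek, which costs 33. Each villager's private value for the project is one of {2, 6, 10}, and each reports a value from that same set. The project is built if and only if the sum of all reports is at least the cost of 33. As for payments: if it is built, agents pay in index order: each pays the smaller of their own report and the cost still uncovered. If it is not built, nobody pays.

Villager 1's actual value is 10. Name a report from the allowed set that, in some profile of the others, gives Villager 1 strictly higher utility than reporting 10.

Suppose Villager 2 reports 10, Villager 3 reports 10 and Villager 4 reports 10.
Report 10: project built, pays 10, utility 10 - 10 = 0.
Report 6: project built, pays 6, utility 10 - 6 = 4.
So reporting 6 beats truth here (4 > 0).

6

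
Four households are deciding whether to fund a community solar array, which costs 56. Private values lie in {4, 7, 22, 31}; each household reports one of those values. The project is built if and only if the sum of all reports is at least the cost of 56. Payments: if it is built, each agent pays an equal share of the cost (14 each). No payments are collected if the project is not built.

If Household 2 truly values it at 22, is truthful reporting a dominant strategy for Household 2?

No

Consider the case where Household 1 reports 4, Household 3 reports 4 and Household 4 reports 22.
Truthful report 22: project not built, utility 0.
Report 31 instead: project built, pays 14, utility 22 - 14 = 8.
Since 8 > 0, reporting 31 is strictly better here, so truthful reporting is not dominant.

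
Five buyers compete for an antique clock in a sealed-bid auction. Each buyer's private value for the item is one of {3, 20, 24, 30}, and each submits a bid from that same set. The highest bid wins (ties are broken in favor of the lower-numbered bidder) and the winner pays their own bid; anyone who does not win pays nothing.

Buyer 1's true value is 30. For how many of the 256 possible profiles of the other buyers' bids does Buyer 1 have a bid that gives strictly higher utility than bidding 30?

81

Others bid (3, 3, 3, 3): truth gives 0; bid 3 gives 27 > 0. Violating.
Others bid (3, 3, 3, 20): truth gives 0; bid 20 gives 10 > 0. Violating.
Others bid (3, 3, 3, 24): truth gives 0; bid 24 gives 6 > 0. Violating.
Others bid (3, 3, 20, 3): truth gives 0; bid 20 gives 10 > 0. Violating.
Others bid (3, 3, 3, 30): truth gives 0; no alternative beats it.
Others bid (3, 3, 20, 30): truth gives 0; no alternative beats it.
(Checking all 256 profiles: 81 have a profitable deviation, 175 do not.)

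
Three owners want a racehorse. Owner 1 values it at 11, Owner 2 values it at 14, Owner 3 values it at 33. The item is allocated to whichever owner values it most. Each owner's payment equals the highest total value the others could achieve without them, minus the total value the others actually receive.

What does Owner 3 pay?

Owner 3 has the highest value and receives the item.
Without Owner 3, the item would go to the next-highest value, 14, so the others could achieve 14.
With Owner 3 present and winning, the others receive nothing, so their total is 0.
Payment = 14 - 0 = 14.

14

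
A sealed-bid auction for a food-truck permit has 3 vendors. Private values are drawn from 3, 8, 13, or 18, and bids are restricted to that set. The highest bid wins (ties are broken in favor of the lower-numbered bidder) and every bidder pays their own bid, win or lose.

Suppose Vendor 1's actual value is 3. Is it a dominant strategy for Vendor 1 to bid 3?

Yes

Check each profile of the others' bids and compare truth against every alternative bid.
Others bid (3, 3): truth gives 0, best alternative gives -5.
Others bid (3, 13): truth gives -3, best alternative gives -8.
Others bid (3, 18): truth gives -3, best alternative gives -8.
Others bid (8, 13): truth gives -3, best alternative gives -8.
Others bid (8, 18): truth gives -3, best alternative gives -8.
Others bid (13, 3): truth gives -3, best alternative gives -8.
(Remaining 10 profiles checked similarly; truth is weakly best in each.)
In every case the truthful bid is at least as good as any alternative, so it is a dominant strategy.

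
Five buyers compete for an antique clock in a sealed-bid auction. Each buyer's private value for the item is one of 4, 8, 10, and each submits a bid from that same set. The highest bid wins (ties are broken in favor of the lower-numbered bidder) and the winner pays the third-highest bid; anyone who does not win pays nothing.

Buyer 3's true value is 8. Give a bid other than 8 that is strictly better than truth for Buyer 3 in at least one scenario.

10

Suppose Buyer 1 bids 4, Buyer 2 bids 4, Buyer 4 bids 4 and Buyer 5 bids 10.
Bid 8: loses, pays 0, utility 0.
Bid 10: wins, pays 4, utility 8 - 4 = 4.
So bidding 10 beats truth here (4 > 0).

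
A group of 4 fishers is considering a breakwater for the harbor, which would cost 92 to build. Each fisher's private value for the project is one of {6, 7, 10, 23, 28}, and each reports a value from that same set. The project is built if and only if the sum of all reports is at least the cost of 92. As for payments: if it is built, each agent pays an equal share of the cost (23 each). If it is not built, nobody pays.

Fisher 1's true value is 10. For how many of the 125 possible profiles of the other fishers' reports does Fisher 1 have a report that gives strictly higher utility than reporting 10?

Others report (28, 28, 28): truth gives -13; report 6 gives 0 > -13. Violating.
Others report (6, 6, 6): truth gives 0; no alternative beats it.
Others report (6, 6, 7): truth gives 0; no alternative beats it.
(Checking all 125 profiles: 1 has a profitable deviation, 124 do not.)

1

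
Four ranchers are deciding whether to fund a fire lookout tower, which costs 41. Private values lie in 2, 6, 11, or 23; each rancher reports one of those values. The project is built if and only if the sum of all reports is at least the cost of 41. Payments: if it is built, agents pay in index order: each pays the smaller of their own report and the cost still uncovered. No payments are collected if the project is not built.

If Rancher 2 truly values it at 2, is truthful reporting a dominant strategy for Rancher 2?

Check each profile of the others' reports and compare truth against every alternative report.
Others report (2, 11, 23): truth gives 0, best alternative gives -4.
Others report (2, 23, 11): truth gives 0, best alternative gives -4.
Others report (2, 23, 23): truth gives 0, best alternative gives -4.
Others report (6, 6, 23): truth gives 0, best alternative gives -4.
Others report (6, 11, 23): truth gives 0, best alternative gives -4.
Others report (6, 23, 6): truth gives 0, best alternative gives -4.
(Remaining 58 profiles checked similarly; truth is weakly best in each.)
In every case the truthful report is at least as good as any alternative, so it is a dominant strategy.

Yes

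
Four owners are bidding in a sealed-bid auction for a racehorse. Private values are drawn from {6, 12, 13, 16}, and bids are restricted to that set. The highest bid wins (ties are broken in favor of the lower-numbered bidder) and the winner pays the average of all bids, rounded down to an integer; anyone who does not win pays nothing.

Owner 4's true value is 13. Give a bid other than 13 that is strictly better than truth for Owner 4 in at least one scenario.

16

Suppose Owner 1 bids 6, Owner 2 bids 6 and Owner 3 bids 13.
Bid 13: loses, pays 0, utility 0.
Bid 16: wins, pays 10, utility 13 - 10 = 3.
So bidding 16 beats truth here (3 > 0).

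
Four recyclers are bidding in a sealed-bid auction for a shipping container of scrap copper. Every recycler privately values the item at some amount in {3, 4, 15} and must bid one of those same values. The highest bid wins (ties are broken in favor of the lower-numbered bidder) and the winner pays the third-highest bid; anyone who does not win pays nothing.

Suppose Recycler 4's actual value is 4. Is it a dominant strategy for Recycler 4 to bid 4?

Consider the case where Recycler 1 bids 3, Recycler 2 bids 3 and Recycler 3 bids 4.
Truthful bid 4: loses, pays 0, utility 0.
Bid 15 instead: wins, pays 3, utility 4 - 3 = 1.
Since 1 > 0, bidding 15 is strictly better here, so truthful bidding is not dominant.

No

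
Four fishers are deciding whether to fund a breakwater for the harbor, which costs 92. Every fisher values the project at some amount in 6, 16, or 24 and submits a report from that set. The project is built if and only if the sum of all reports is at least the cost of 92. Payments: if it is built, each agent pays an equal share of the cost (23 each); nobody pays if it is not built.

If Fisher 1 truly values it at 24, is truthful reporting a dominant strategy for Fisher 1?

Yes

Check each profile of the others' reports and compare truth against every alternative report.
Others report (24, 24, 24): truth gives 1, best alternative gives 0.
Others report (6, 6, 6): truth gives 0, best alternative gives 0.
Others report (6, 6, 16): truth gives 0, best alternative gives 0.
Others report (6, 6, 24): truth gives 0, best alternative gives 0.
Others report (6, 16, 6): truth gives 0, best alternative gives 0.
Others report (6, 16, 16): truth gives 0, best alternative gives 0.
(Remaining 21 profiles checked similarly; truth is weakly best in each.)
In every case the truthful report is at least as good as any alternative, so it is a dominant strategy.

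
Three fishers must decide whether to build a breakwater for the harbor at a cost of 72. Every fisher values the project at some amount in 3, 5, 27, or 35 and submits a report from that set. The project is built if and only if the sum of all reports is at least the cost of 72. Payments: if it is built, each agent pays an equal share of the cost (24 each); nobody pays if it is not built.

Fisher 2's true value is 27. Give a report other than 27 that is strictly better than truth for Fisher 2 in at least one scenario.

Suppose Fisher 1 reports 3 and Fisher 3 reports 35.
Report 27: project not built, utility 0.
Report 35: project built, pays 24, utility 27 - 24 = 3.
So reporting 35 beats truth here (3 > 0).

35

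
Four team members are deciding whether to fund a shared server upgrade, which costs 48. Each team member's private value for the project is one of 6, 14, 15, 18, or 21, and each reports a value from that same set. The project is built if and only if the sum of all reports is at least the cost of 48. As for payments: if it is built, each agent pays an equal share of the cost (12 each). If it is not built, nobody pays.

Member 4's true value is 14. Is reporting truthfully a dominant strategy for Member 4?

No

Consider the case where Member 1 reports 6, Member 2 reports 6 and Member 3 reports 15.
Truthful report 14: project not built, utility 0.
Report 21 instead: project built, pays 12, utility 14 - 12 = 2.
Since 2 > 0, reporting 21 is strictly better here, so truthful reporting is not dominant.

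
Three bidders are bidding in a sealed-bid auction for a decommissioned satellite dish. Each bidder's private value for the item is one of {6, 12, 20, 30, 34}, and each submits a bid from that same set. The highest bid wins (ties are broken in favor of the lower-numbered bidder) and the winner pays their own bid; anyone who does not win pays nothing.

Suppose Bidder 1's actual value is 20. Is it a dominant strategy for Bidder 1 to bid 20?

No

Consider the case where Bidder 2 bids 6 and Bidder 3 bids 6.
Truthful bid 20: wins, pays 20, utility 20 - 20 = 0.
Bid 6 instead: wins, pays 6, utility 20 - 6 = 14.
Since 14 > 0, bidding 6 is strictly better here, so truthful bidding is not dominant.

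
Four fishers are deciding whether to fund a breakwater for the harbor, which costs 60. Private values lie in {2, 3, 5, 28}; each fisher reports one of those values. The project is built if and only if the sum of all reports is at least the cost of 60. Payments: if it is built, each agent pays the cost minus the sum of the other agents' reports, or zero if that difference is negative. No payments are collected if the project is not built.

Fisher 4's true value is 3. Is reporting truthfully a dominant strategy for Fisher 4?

Check each profile of the others' reports and compare truth against every alternative report.
Others report (5, 28, 28): truth gives 3, best alternative gives 3.
Others report (28, 5, 28): truth gives 3, best alternative gives 3.
Others report (28, 28, 5): truth gives 3, best alternative gives 3.
Others report (28, 28, 28): truth gives 3, best alternative gives 3.
Others report (3, 28, 28): truth gives 2, best alternative gives 2.
Others report (28, 3, 28): truth gives 2, best alternative gives 2.
(Remaining 58 profiles checked similarly; truth is weakly best in each.)
In every case the truthful report is at least as good as any alternative, so it is a dominant strategy.

Yes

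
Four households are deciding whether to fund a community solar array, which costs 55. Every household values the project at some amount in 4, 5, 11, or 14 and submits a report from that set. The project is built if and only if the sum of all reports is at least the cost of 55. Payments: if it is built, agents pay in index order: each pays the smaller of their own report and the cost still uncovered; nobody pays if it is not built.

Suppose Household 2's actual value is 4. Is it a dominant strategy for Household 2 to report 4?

Check each profile of the others' reports and compare truth against every alternative report.
Others report (4, 4, 4): truth gives 0, best alternative gives 0.
Others report (4, 4, 5): truth gives 0, best alternative gives 0.
Others report (4, 4, 11): truth gives 0, best alternative gives 0.
Others report (4, 4, 14): truth gives 0, best alternative gives 0.
Others report (4, 5, 4): truth gives 0, best alternative gives 0.
Others report (4, 5, 5): truth gives 0, best alternative gives 0.
(Remaining 58 profiles checked similarly; truth is weakly best in each.)
In every case the truthful report is at least as good as any alternative, so it is a dominant strategy.

Yes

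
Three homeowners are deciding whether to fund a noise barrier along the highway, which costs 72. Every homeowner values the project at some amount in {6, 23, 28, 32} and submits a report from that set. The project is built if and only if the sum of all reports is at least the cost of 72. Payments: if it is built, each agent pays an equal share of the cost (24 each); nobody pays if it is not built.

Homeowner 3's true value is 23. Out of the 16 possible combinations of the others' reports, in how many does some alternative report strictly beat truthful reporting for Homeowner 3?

Others report (23, 28): truth gives -1; report 6 gives 0 > -1. Violating.
Others report (23, 32): truth gives -1; report 6 gives 0 > -1. Violating.
Others report (28, 23): truth gives -1; report 6 gives 0 > -1. Violating.
Others report (28, 28): truth gives -1; report 6 gives 0 > -1. Violating.
Others report (6, 6): truth gives 0; no alternative beats it.
Others report (6, 23): truth gives 0; no alternative beats it.
(Checking all 16 profiles: 8 have a profitable deviation, 8 do not.)

8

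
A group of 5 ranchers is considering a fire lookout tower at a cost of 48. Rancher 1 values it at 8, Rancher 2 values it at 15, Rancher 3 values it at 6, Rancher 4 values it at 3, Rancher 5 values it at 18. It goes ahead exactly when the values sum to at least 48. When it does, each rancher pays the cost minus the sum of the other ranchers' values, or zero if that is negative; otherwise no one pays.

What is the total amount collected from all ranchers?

Total value 50 ≥ cost 48, so it is built.
Rancher 1: others sum to 42; max(0, 48 - 42) = 6.
Rancher 2: others sum to 35; max(0, 48 - 35) = 13.
Rancher 3: others sum to 44; max(0, 48 - 44) = 4.
Rancher 4: others sum to 47; max(0, 48 - 47) = 1.
Rancher 5: others sum to 32; max(0, 48 - 32) = 16.
Total collected = 6 + 13 + 4 + 1 + 16 = 40.

40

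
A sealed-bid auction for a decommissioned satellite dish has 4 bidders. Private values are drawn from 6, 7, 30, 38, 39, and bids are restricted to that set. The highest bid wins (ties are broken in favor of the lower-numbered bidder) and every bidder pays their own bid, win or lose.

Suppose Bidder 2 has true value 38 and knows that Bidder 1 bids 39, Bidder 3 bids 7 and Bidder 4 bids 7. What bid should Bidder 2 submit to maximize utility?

Bid 6: loses but pays 6, utility -6.
Bid 7: loses but pays 7, utility -7.
Bid 30: loses but pays 30, utility -30.
Bid 38: loses but pays 38, utility -38.
Bid 39: loses but pays 39, utility -39.
The best choice is 6 with utility -6.

6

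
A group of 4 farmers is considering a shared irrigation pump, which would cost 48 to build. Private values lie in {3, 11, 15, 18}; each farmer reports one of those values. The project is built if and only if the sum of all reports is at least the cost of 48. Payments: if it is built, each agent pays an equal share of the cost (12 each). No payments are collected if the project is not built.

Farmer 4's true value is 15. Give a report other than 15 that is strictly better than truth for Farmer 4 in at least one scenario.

Suppose Farmer 1 reports 3, Farmer 2 reports 11 and Farmer 3 reports 18.
Report 15: project not built, utility 0.
Report 18: project built, pays 12, utility 15 - 12 = 3.
So reporting 18 beats truth here (3 > 0).

18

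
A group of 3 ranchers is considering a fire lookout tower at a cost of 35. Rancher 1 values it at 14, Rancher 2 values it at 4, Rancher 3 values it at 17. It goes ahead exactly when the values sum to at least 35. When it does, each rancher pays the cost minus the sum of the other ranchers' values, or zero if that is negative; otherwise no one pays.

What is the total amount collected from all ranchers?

Total value 35 ≥ cost 35, so it is built.
Rancher 1: others sum to 21; max(0, 35 - 21) = 14.
Rancher 2: others sum to 31; max(0, 35 - 31) = 4.
Rancher 3: others sum to 18; max(0, 35 - 18) = 17.
Total collected = 14 + 4 + 17 = 35.

35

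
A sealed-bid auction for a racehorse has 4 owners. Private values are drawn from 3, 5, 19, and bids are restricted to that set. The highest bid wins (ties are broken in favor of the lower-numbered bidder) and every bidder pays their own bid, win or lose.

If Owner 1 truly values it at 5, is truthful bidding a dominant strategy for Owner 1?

Consider the case where Owner 2 bids 3, Owner 3 bids 3 and Owner 4 bids 3.
Truthful bid 5: wins, pays 5, utility 5 - 5 = 0.
Bid 3 instead: wins, pays 3, utility 5 - 3 = 2.
Since 2 > 0, bidding 3 is strictly better here, so truthful bidding is not dominant.

No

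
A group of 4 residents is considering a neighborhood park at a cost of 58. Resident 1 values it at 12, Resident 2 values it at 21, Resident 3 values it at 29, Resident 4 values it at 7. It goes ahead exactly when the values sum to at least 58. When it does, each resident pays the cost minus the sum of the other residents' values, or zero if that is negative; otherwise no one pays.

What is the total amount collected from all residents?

Total value 69 ≥ cost 58, so it is built.
Resident 1: others sum to 57; max(0, 58 - 57) = 1.
Resident 2: others sum to 48; max(0, 58 - 48) = 10.
Resident 3: others sum to 40; max(0, 58 - 40) = 18.
Resident 4: others sum to 62; max(0, 58 - 62) = 0.
Total collected = 1 + 10 + 18 + 0 = 29.

29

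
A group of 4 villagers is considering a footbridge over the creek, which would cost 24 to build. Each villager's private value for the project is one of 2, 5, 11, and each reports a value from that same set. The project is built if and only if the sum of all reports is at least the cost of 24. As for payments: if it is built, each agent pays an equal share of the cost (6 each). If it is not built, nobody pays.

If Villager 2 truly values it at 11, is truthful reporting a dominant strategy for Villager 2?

Check each profile of the others' reports and compare truth against every alternative report.
Others report (2, 2, 11): truth gives 5, best alternative gives 0.
Others report (2, 5, 11): truth gives 5, best alternative gives 0.
Others report (2, 11, 2): truth gives 5, best alternative gives 0.
Others report (2, 11, 5): truth gives 5, best alternative gives 0.
Others report (5, 2, 11): truth gives 5, best alternative gives 0.
Others report (5, 5, 5): truth gives 5, best alternative gives 0.
(Remaining 21 profiles checked similarly; truth is weakly best in each.)
In every case the truthful report is at least as good as any alternative, so it is a dominant strategy.

Yes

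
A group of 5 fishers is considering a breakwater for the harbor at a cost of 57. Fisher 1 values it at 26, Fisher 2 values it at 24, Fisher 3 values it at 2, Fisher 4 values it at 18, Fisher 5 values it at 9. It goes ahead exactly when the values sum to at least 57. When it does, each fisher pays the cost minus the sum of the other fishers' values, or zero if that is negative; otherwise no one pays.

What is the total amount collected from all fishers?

6

Total value 79 ≥ cost 57, so it is built.
Fisher 1: others sum to 53; max(0, 57 - 53) = 4.
Fisher 2: others sum to 55; max(0, 57 - 55) = 2.
Fisher 3: others sum to 77; max(0, 57 - 77) = 0.
Fisher 4: others sum to 61; max(0, 57 - 61) = 0.
Fisher 5: others sum to 70; max(0, 57 - 70) = 0.
Total collected = 4 + 2 + 0 + 0 + 0 = 6.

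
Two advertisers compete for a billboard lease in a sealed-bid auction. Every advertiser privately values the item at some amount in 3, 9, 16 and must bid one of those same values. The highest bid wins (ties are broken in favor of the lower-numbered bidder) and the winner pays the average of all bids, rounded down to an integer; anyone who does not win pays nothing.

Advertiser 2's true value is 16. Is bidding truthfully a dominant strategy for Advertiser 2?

No

Consider the case where Advertiser 1 bids 3.
Truthful bid 16: wins, pays 9, utility 16 - 9 = 7.
Bid 9 instead: wins, pays 6, utility 16 - 6 = 10.
Since 10 > 7, bidding 9 is strictly better here, so truthful bidding is not dominant.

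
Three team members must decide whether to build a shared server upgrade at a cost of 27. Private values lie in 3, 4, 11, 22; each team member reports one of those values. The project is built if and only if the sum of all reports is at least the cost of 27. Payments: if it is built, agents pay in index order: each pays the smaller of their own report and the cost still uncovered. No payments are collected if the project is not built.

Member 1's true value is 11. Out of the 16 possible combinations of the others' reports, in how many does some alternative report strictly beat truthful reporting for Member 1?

Others report (3, 22): truth gives 0; report 3 gives 8 > 0. Violating.
Others report (4, 22): truth gives 0; report 3 gives 8 > 0. Violating.
Others report (11, 22): truth gives 0; report 3 gives 8 > 0. Violating.
Others report (22, 3): truth gives 0; report 3 gives 8 > 0. Violating.
Others report (3, 3): truth gives 0; no alternative beats it.
Others report (3, 4): truth gives 0; no alternative beats it.
(Checking all 16 profiles: 7 have a profitable deviation, 9 do not.)

7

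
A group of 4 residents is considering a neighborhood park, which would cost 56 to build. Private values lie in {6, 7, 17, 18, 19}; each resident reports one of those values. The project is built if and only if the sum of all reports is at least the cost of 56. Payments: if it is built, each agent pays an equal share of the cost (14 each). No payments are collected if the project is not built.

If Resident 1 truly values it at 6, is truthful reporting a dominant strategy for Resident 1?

Yes

Check each profile of the others' reports and compare truth against every alternative report.
Others report (17, 17, 17): truth gives -8, best alternative gives -8.
Others report (17, 17, 18): truth gives -8, best alternative gives -8.
Others report (17, 17, 19): truth gives -8, best alternative gives -8.
Others report (17, 18, 17): truth gives -8, best alternative gives -8.
Others report (17, 18, 18): truth gives -8, best alternative gives -8.
Others report (17, 18, 19): truth gives -8, best alternative gives -8.
(Remaining 119 profiles checked similarly; truth is weakly best in each.)
In every case the truthful report is at least as good as any alternative, so it is a dominant strategy.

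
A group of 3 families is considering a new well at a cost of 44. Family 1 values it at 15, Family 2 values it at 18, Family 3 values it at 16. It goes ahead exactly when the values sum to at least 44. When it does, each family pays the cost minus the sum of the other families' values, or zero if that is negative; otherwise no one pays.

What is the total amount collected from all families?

34

Total value 49 ≥ cost 44, so it is built.
Family 1: others sum to 34; max(0, 44 - 34) = 10.
Family 2: others sum to 31; max(0, 44 - 31) = 13.
Family 3: others sum to 33; max(0, 44 - 33) = 11.
Total collected = 10 + 13 + 11 = 34.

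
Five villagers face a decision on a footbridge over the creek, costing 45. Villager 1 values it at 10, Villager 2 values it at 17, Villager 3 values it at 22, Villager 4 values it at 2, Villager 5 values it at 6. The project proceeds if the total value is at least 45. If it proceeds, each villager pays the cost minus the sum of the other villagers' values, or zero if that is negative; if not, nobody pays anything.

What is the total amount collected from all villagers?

Total value 57 ≥ cost 45, so it is built.
Villager 1: others sum to 47; max(0, 45 - 47) = 0.
Villager 2: others sum to 40; max(0, 45 - 40) = 5.
Villager 3: others sum to 35; max(0, 45 - 35) = 10.
Villager 4: others sum to 55; max(0, 45 - 55) = 0.
Villager 5: others sum to 51; max(0, 45 - 51) = 0.
Total collected = 0 + 5 + 10 + 0 + 0 = 15.

15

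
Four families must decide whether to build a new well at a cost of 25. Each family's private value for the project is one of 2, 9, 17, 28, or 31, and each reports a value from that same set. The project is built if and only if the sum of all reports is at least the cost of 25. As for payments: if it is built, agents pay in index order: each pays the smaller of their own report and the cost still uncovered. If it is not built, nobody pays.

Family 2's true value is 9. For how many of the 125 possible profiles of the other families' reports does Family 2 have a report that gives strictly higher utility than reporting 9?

Others report (2, 2, 28): truth gives 0; report 2 gives 7 > 0. Violating.
Others report (2, 2, 31): truth gives 0; report 2 gives 7 > 0. Violating.
Others report (2, 9, 17): truth gives 0; report 2 gives 7 > 0. Violating.
Others report (2, 9, 28): truth gives 0; report 2 gives 7 > 0. Violating.
Others report (2, 2, 2): truth gives 0; no alternative beats it.
Others report (2, 2, 9): truth gives 0; no alternative beats it.
(Checking all 125 profiles: 65 have a profitable deviation, 60 do not.)

65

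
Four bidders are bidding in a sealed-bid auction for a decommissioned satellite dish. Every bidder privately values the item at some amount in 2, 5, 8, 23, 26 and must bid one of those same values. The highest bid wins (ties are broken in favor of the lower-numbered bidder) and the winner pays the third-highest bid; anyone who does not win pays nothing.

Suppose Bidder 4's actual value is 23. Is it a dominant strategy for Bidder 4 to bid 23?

No

Consider the case where Bidder 1 bids 2, Bidder 2 bids 2 and Bidder 3 bids 23.
Truthful bid 23: loses, pays 0, utility 0.
Bid 26 instead: wins, pays 2, utility 23 - 2 = 21.
Since 21 > 0, bidding 26 is strictly better here, so truthful bidding is not dominant.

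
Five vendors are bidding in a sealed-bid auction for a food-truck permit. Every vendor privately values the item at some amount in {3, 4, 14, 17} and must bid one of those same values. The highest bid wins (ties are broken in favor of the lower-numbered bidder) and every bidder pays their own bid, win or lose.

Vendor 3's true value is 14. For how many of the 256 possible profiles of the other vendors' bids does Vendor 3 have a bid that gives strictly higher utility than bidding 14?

Others bid (3, 3, 3, 3): truth gives 0; bid 4 gives 10 > 0. Violating.
Others bid (3, 3, 3, 4): truth gives 0; bid 4 gives 10 > 0. Violating.
Others bid (3, 3, 3, 17): truth gives -14; bid 3 gives -3 > -14. Violating.
Others bid (3, 3, 4, 3): truth gives 0; bid 4 gives 10 > 0. Violating.
Others bid (3, 3, 3, 14): truth gives 0; no alternative beats it.
Others bid (3, 3, 4, 14): truth gives 0; no alternative beats it.
(Checking all 256 profiles: 224 have a profitable deviation, 32 do not.)

224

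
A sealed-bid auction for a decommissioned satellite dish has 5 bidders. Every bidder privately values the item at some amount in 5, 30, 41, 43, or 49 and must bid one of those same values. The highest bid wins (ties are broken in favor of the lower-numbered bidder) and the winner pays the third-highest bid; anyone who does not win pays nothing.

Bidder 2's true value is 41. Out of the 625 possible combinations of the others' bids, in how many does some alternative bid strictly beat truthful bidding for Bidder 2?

Others bid (5, 5, 5, 43): truth gives 0; bid 43 gives 36 > 0. Violating.
Others bid (5, 5, 5, 49): truth gives 0; bid 49 gives 36 > 0. Violating.
Others bid (5, 5, 30, 43): truth gives 0; bid 43 gives 11 > 0. Violating.
Others bid (5, 5, 30, 49): truth gives 0; bid 49 gives 11 > 0. Violating.
Others bid (5, 5, 5, 5): truth gives 36; no alternative beats it.
Others bid (5, 5, 5, 30): truth gives 36; no alternative beats it.
(Checking all 625 profiles: 64 have a profitable deviation, 561 do not.)

64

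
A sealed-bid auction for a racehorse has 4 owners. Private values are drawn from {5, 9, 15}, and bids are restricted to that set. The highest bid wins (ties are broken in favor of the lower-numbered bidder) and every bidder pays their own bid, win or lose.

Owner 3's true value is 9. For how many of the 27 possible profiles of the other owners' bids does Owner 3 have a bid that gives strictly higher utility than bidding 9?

25

Others bid (5, 5, 15): truth gives -9; bid 5 gives -5 > -9. Violating.
Others bid (5, 9, 5): truth gives -9; bid 5 gives -5 > -9. Violating.
Others bid (5, 9, 9): truth gives -9; bid 5 gives -5 > -9. Violating.
Others bid (5, 9, 15): truth gives -9; bid 5 gives -5 > -9. Violating.
Others bid (5, 5, 5): truth gives 0; no alternative beats it.
Others bid (5, 5, 9): truth gives 0; no alternative beats it.
(Checking all 27 profiles: 25 have a profitable deviation, 2 do not.)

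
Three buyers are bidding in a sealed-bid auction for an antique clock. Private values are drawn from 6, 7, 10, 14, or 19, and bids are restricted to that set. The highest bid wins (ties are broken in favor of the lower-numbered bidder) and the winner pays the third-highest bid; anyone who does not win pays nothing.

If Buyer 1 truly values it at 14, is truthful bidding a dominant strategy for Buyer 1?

Consider the case where Buyer 2 bids 6 and Buyer 3 bids 19.
Truthful bid 14: loses, pays 0, utility 0.
Bid 19 instead: wins, pays 6, utility 14 - 6 = 8.
Since 8 > 0, bidding 19 is strictly better here, so truthful bidding is not dominant.

No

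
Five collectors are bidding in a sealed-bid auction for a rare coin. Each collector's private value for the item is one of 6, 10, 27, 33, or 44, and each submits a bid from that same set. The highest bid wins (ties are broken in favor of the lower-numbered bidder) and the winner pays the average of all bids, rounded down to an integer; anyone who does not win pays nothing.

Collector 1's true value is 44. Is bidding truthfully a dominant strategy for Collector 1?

No

Consider the case where Collector 2 bids 6, Collector 3 bids 6, Collector 4 bids 6 and Collector 5 bids 6.
Truthful bid 44: wins, pays 13, utility 44 - 13 = 31.
Bid 6 instead: wins, pays 6, utility 44 - 6 = 38.
Since 38 > 31, bidding 6 is strictly better here, so truthful bidding is not dominant.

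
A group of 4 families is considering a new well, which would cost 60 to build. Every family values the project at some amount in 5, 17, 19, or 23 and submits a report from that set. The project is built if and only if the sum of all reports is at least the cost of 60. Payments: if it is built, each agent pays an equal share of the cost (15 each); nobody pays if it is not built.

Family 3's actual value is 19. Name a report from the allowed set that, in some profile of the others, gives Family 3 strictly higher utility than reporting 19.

23

Suppose Family 1 reports 5, Family 2 reports 17 and Family 4 reports 17.
Report 19: project not built, utility 0.
Report 23: project built, pays 15, utility 19 - 15 = 4.
So reporting 23 beats truth here (4 > 0).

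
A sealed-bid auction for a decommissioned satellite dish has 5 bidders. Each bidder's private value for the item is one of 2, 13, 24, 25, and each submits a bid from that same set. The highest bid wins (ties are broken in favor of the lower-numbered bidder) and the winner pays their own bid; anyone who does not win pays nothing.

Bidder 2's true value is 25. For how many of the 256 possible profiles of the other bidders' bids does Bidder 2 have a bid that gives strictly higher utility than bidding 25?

54

Others bid (2, 2, 2, 2): truth gives 0; bid 13 gives 12 > 0. Violating.
Others bid (2, 2, 2, 13): truth gives 0; bid 13 gives 12 > 0. Violating.
Others bid (2, 2, 2, 24): truth gives 0; bid 24 gives 1 > 0. Violating.
Others bid (2, 2, 13, 2): truth gives 0; bid 13 gives 12 > 0. Violating.
Others bid (2, 2, 2, 25): truth gives 0; no alternative beats it.
Others bid (2, 2, 13, 25): truth gives 0; no alternative beats it.
(Checking all 256 profiles: 54 have a profitable deviation, 202 do not.)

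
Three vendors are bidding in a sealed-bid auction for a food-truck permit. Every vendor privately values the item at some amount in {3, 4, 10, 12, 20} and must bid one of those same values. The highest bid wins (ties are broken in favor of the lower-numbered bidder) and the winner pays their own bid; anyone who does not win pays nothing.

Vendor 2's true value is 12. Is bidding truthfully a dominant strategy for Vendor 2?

Consider the case where Vendor 1 bids 3 and Vendor 3 bids 3.
Truthful bid 12: wins, pays 12, utility 12 - 12 = 0.
Bid 4 instead: wins, pays 4, utility 12 - 4 = 8.
Since 8 > 0, bidding 4 is strictly better here, so truthful bidding is not dominant.

No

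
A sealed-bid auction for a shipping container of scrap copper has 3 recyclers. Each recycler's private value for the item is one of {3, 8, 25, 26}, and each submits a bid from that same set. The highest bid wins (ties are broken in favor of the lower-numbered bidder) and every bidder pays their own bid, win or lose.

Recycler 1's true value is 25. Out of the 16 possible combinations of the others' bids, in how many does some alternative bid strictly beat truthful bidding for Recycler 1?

Others bid (3, 3): truth gives 0; bid 3 gives 22 > 0. Violating.
Others bid (3, 8): truth gives 0; bid 8 gives 17 > 0. Violating.
Others bid (3, 26): truth gives -25; bid 26 gives -1 > -25. Violating.
Others bid (8, 3): truth gives 0; bid 8 gives 17 > 0. Violating.
Others bid (3, 25): truth gives 0; no alternative beats it.
Others bid (8, 25): truth gives 0; no alternative beats it.
(Checking all 16 profiles: 11 have a profitable deviation, 5 do not.)

11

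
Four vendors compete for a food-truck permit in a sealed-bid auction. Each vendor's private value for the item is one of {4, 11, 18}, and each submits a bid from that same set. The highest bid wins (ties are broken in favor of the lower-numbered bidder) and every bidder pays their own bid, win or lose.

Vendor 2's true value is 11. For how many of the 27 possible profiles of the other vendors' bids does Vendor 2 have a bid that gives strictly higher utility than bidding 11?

Others bid (4, 4, 18): truth gives -11; bid 4 gives -4 > -11. Violating.
Others bid (4, 11, 18): truth gives -11; bid 4 gives -4 > -11. Violating.
Others bid (4, 18, 4): truth gives -11; bid 4 gives -4 > -11. Violating.
Others bid (4, 18, 11): truth gives -11; bid 4 gives -4 > -11. Violating.
Others bid (4, 4, 4): truth gives 0; no alternative beats it.
Others bid (4, 4, 11): truth gives 0; no alternative beats it.
(Checking all 27 profiles: 23 have a profitable deviation, 4 do not.)

23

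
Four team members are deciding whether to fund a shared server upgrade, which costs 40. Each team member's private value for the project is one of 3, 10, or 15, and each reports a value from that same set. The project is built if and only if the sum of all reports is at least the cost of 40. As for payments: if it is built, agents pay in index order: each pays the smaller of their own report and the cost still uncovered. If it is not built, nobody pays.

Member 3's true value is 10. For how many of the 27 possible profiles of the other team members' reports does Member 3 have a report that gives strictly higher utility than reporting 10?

4

Others report (10, 15, 15): truth gives 0; report 3 gives 7 > 0. Violating.
Others report (15, 10, 15): truth gives 0; report 3 gives 7 > 0. Violating.
Others report (15, 15, 10): truth gives 0; report 3 gives 7 > 0. Violating.
Others report (15, 15, 15): truth gives 0; report 3 gives 7 > 0. Violating.
Others report (3, 3, 3): truth gives 0; no alternative beats it.
Others report (3, 3, 10): truth gives 0; no alternative beats it.
(Checking all 27 profiles: 4 have a profitable deviation, 23 do not.)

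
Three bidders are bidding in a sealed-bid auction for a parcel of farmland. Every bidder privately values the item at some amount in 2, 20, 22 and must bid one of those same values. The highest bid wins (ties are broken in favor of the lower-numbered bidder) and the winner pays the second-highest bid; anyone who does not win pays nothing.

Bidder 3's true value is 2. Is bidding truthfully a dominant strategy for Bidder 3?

Yes

Check each profile of the others' bids and compare truth against every alternative bid.
Others bid (2, 2): truth gives 0, best alternative gives 0.
Others bid (2, 20): truth gives 0, best alternative gives 0.
Others bid (2, 22): truth gives 0, best alternative gives 0.
Others bid (20, 2): truth gives 0, best alternative gives 0.
Others bid (20, 20): truth gives 0, best alternative gives 0.
Others bid (20, 22): truth gives 0, best alternative gives 0.
(Remaining 3 profiles checked similarly; truth is weakly best in each.)
In every case the truthful bid is at least as good as any alternative, so it is a dominant strategy.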